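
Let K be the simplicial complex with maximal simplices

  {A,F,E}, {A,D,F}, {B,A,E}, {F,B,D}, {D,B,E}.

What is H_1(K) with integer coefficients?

Take the total order A < B < D < E < F on the vertex set. Then K (dimension 2) consists of the simplices:

  0-simplices (5): A, B, D, E, F
  1-simplices (10): AB, AD, AE, AF, BD, BE, BF, DE, DF, EF
  2-simplices (5): ABE, ADF, AEF, BDE, BDF

so the chain groups are C_0 ≅ Z^5, C_1 ≅ Z^10, C_2 ≅ Z^5.

Boundary ∂_1: C_1 → C_0 maps an edge to its endpoints' difference, ∂[p,q] = q − p.
The resulting 5×10 matrix has rank 4, and its Smith normal form has invariant factors (1,1,1,1).

∂_2: C_2 → C_1 maps a triangle to the signed sum of its edges. For instance
  ∂BDF = DF − BF + BD,
  ∂BDE = DE − BE + BD.
The 10×5 boundary matrix has rank 5 and Smith normal form diag(1,1,1,1,1).

Reading off H_k = ker ∂_k / im ∂_{k+1}:

  H_1: rank ker ∂_1 − rank ∂_2 = (10 − 4) − 5 = 1, and the invariant factors of ∂_2 are all 1, so H_1 = Z.

H_1 = Z.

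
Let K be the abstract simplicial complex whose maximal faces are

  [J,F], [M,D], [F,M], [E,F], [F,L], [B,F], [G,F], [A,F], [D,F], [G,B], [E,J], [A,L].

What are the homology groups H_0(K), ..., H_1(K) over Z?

H_0 = Z,  H_1 = Z^4.

We work with the vertex ordering A < B < D < E < F < G < J < L < M. The simplices of K, each written with vertices in increasing order, are:

  0-simplices (9): A, B, D, E, F, G, J, L, M
  1-simplices (12): AF, AL, BF, BG, DF, DM, EF, EJ, FG, FJ, FL, FM

Hence C_0 ≅ Z^9, C_1 ≅ Z^12.

Boundary ∂_1: C_1 → C_0 sends each edge [p,q] (with p < q) to q − p.
As a 9×12 matrix over Z this has rank 8, with invariant factors (1,1,1,1,1,1,1,1).

Reading off H_k = ker ∂_k / im ∂_{k+1}:

  H_0: rank C_0 − rank ∂_1 = 9 − 8 = 1, and the invariant factors of ∂_1 are all 1, so H_0 ≅ Z.
  H_1: rank ker ∂_1 − rank ∂_2 = (12 − 8) − 0 = 4, and there is no ∂_2, so H_1 ≅ Z^4.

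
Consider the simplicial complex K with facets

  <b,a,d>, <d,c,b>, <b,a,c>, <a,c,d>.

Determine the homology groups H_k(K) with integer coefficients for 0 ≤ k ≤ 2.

H_0 = Z,  H_1 = 0,  H_2 = Z.

Order the vertices as a < b < c < d. Listing each simplex with vertices in this order, K has dimension 2 with simplices:

  0-simplices (4): a, b, c, d
  1-simplices (6): ab, ac, ad, bc, bd, cd
  2-simplices (4): abc, abd, acd, bcd

giving chain groups C_0 ≅ Z^4, C_1 ≅ Z^6, C_2 ≅ Z^4.

Boundary ∂_1: C_1 → C_0 maps an edge to its endpoints' difference, ∂[p,q] = q − p. For instance
  ∂ac = c − a.
The resulting 4×6 matrix has rank 3, and its Smith normal form has invariant factors (1,1,1).

Boundary ∂_2: C_2 → C_1 maps a triangle to the signed sum of its edges. For instance
  ∂acd = cd − ad + ac,
  ∂bcd = cd − bd + bc.
As a 6×4 matrix over Z this has rank 3, with invariant factors (1,1,1).

From H_k ≅ ker(∂_k) / im(∂_{k+1}) we obtain:

  H_0: rank C_0 − rank ∂_1 = 4 − 3 = 1, and the invariant factors of ∂_1 are all 1, so H_0 = Z.
  H_1: rank ker ∂_1 − rank ∂_2 = (6 − 3) − 3 = 0, and the invariant factors of ∂_2 are all 1, so H_1 = 0.
  H_2: rank ker ∂_2 − rank ∂_3 = (4 − 3) − 0 = 1, and there is no ∂_3, so H_2 = Z.

As a check, the Euler characteristic is 4 − 6 + 4 = 2, which agrees with 1 − 0 + 1 = 2.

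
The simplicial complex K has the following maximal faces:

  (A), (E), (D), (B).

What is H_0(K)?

H_0 ≅ Z^4.

Order the vertices as A < B < D < E. Listing each simplex with vertices in this order, K has dimension 0 with simplices:

  0-simplices (4): A, B, D, E

giving chain groups C_0 ≅ Z^4.

From H_k ≅ ker(∂_k) / im(∂_{k+1}) we obtain:

  H_0: rank C_0 − rank ∂_1 = 4 − 0 = 4, and there is no ∂_1, so H_0 = Z^4.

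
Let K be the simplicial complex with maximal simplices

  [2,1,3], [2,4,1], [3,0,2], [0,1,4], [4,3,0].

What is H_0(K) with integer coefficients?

H_0 ≅ Z.

We work with the vertex ordering 0 < 1 < 2 < 3 < 4. The simplices of K, each written with vertices in increasing order, are:

  0-simplices (5): [0], [1], [2], [3], [4]
  1-simplices (10): [0,1], [0,2], [0,3], [0,4], [1,2], [1,3], [1,4], [2,3], [2,4], [3,4]
  2-simplices (5): [0,1,4], [0,2,3], [0,3,4], [1,2,3], [1,2,4]

Hence C_0 ≅ Z^5, C_1 ≅ Z^10, C_2 ≅ Z^5.

Boundary ∂_1: C_1 → C_0 sends each edge [p,q] (with p < q) to q − p. For instance
  ∂[0,1] = [1] − [0].
As a 5×10 matrix over Z this has rank 4, with invariant factors (1,1,1,1).

∂_2: C_2 → C_1 sends each 2-simplex [p,q,r] to [q,r] − [p,r] + [p,q]. For instance
  ∂[1,2,3] = [2,3] − [1,3] + [1,2],
  ∂[1,2,4] = [2,4] − [1,4] + [1,2].
As a 10×5 matrix over Z this has rank 5, with invariant factors (1,1,1,1,1).

Now H_k = ker ∂_k / im ∂_{k+1}, so:

  H_0: rank C_0 − rank ∂_1 = 5 − 4 = 1, and the invariant factors of ∂_1 are all 1, so H_0 ≅ Z.

(K is a triangulation of the Möbius band.)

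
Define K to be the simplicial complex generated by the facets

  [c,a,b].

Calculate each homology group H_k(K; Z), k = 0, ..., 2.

K has 3 vertices, 3 edges, 1 triangle.
rank ∂_0 = 0, rank ∂_1 = 2 ⇒ b_0 = 3 − 0 − 2 = 1; all invariant factors of ∂_1 are 1 so no torsion. So H_0 ≅ Z.
rank ∂_1 = 2, rank ∂_2 = 1 ⇒ b_1 = 3 − 2 − 1 = 0; all invariant factors of ∂_2 are 1 so no torsion. So H_1 ≅ 0.
rank ∂_2 = 1, rank ∂_3 = 0 ⇒ b_2 = 1 − 1 − 0 = 0. So H_2 ≅ 0.

H_0 ≅ Z,  H_1 = 0,  H_2 = 0.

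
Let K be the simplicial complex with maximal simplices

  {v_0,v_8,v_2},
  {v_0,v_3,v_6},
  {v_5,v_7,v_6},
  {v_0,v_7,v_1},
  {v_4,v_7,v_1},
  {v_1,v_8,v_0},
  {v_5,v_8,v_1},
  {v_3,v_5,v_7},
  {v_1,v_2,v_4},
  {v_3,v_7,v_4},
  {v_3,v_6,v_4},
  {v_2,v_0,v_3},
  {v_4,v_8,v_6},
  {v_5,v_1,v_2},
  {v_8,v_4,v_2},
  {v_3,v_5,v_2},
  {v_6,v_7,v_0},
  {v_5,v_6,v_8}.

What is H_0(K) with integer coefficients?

H_0 ≅ Z.

We work with the vertex ordering v_0 < v_1 < v_2 < v_3 < v_4 < v_5 < v_6 < v_7 < v_8. The simplices of K, each written with vertices in increasing order, are:

  0-simplices (9): [v_0], [v_1], [v_2], [v_3], [v_4], [v_5], [v_6], [v_7], [v_8]
  1-simplices (27): (27 of them)
  2-simplices (18): (18 of them)

giving chain groups C_0 ≅ Z^9, C_1 ≅ Z^27, C_2 ≅ Z^18.

The boundary map ∂_1: C_1 → C_0 is given by ∂[p,q] = [q] − [p].
As a 9×27 matrix over Z this has rank 8, with invariant factors (1,1,1,1,1,1,1,1).

∂_2: C_2 → C_1 sends each 2-simplex [p,q,r] to [q,r] − [p,r] + [p,q]. For instance
  ∂[v_3,v_5,v_7] = [v_5,v_7] − [v_3,v_7] + [v_3,v_5],
  ∂[v_1,v_4,v_7] = [v_4,v_7] − [v_1,v_7] + [v_1,v_4].
This gives a 27×18 integer matrix of rank 18; reducing to Smith normal form yields diagonal entries (1,1,1,1,1,1,1,1,1,1,1,1,1,1,1,1,1,2).

Now H_k = ker ∂_k / im ∂_{k+1}, so:

  H_0: rank C_0 − rank ∂_1 = 9 − 8 = 1, and the invariant factors of ∂_1 are all 1, so H_0 ≅ Z.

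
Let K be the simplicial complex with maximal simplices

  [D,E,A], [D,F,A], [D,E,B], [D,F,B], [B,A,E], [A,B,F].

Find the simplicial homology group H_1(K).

We work with the vertex ordering A < B < D < E < F. The simplices of K, each written with vertices in increasing order, are:

  0-simplices (5): A, B, D, E, F
  1-simplices (9): AB, AD, AE, AF, BD, BE, BF, DE, DF
  2-simplices (6): ABE, ABF, ADE, ADF, BDE, BDF

giving chain groups C_0 ≅ Z^5, C_1 ≅ Z^9, C_2 ≅ Z^6.

Boundary ∂_1: C_1 → C_0 maps an edge to its endpoints' difference, ∂[p,q] = q − p. For instance
  ∂DF = F − D.
The resulting 5×9 matrix has rank 4, and its Smith normal form has invariant factors (1,1,1,1).

The boundary map ∂_2: C_2 → C_1 maps a triangle to the signed sum of its edges. For instance
  ∂ABE = BE − AE + AB,
  ∂ADF = DF − AF + AD.
The 9×6 boundary matrix has rank 5 and Smith normal form diag(1,1,1,1,1).

Computing H_k = (kernel of ∂_k) / (image of ∂_{k+1}):

  H_1: rank ker ∂_1 − rank ∂_2 = (9 − 4) − 5 = 0, and the invariant factors of ∂_2 are all 1, so H_1 ≅ 0.

(K is a triangulation of the 2-sphere S^2.)

H_1 = 0.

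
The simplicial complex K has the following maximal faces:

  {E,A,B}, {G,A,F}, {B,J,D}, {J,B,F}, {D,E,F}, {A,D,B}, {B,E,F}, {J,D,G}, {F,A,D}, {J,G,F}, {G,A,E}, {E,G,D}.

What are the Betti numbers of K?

Order the vertices as A < B < D < E < F < G < J. Listing each simplex with vertices in this order, K has dimension 2 with simplices:

  0-simplices (7): A, B, D, E, F, G, J
  1-simplices (18): AB, AD, AE, AF, AG, BD, BE, BF, BJ, DE, DF, DG, DJ, EF, EG, FG, FJ, GJ
  2-simplices (12): ABD, ABE, ADF, AEG, AFG, BDJ, BEF, BFJ, DEF, DEG, DGJ, FGJ

so the chain groups are C_0 ≅ Z^7, C_1 ≅ Z^18, C_2 ≅ Z^12.

∂_1: C_1 → C_0 sends each edge [p,q] (with p < q) to q − p.
The resulting 7×18 matrix has rank 6, and its Smith normal form has invariant factors (1,1,1,1,1,1).

Boundary ∂_2: C_2 → C_1 maps a triangle to the signed sum of its edges. For instance
  ∂DEF = EF − DF + DE,
  ∂FGJ = GJ − FJ + FG.
As a 18×12 matrix over Z this has rank 12, with invariant factors (1,1,1,1,1,1,1,1,1,1,1,2).

Reading off H_k = ker ∂_k / im ∂_{k+1}:

  H_0: rank C_0 − rank ∂_1 = 7 − 6 = 1, and the invariant factors of ∂_1 are all 1, so H_0 ≅ Z.
  H_1: rank ker ∂_1 − rank ∂_2 = (18 − 6) − 12 = 0, and ∂_2 has invariant factor 2 > 1, so H_1 ≅ Z/2.
  H_2: rank ker ∂_2 − rank ∂_3 = (12 − 12) − 0 = 0, and there is no ∂_3, so H_2 ≅ 0.

Hence the Betti numbers are b_0 = 1, b_1 = 0, b_2 = 0.

b_0 = 1, b_1 = 0, b_2 = 0.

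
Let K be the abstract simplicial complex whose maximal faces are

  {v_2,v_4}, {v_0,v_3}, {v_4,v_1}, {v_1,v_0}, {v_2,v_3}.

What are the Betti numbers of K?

K has 5 vertices, 5 edges.
rank ∂_0 = 0, rank ∂_1 = 4 ⇒ b_0 = 5 − 0 − 4 = 1; all invariant factors of ∂_1 are 1 so no torsion. So H_0 = Z.
rank ∂_1 = 4, rank ∂_2 = 0 ⇒ b_1 = 5 − 4 − 0 = 1. So H_1 = Z.

b_0 = 1, b_1 = 1.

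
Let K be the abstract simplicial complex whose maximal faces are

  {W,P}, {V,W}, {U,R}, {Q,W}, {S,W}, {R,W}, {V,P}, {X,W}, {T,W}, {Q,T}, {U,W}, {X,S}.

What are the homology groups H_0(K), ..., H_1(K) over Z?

H_0 ≅ Z,  H_1 ≅ Z^4.

We work with the vertex ordering P < Q < R < S < T < U < V < W < X. The simplices of K, each written with vertices in increasing order, are:

  0-simplices (9): P, Q, R, S, T, U, V, W, X
  1-simplices (12): PV, PW, QT, QW, RU, RW, SW, SX, TW, UW, VW, WX

giving chain groups C_0 ≅ Z^9, C_1 ≅ Z^12.

The boundary map ∂_1: C_1 → C_0 sends each edge [p,q] (with p < q) to q − p.
The 9×12 boundary matrix has rank 8 and Smith normal form diag(1,1,1,1,1,1,1,1).

From H_k ≅ ker(∂_k) / im(∂_{k+1}) we obtain:

  H_0: rank C_0 − rank ∂_1 = 9 − 8 = 1, and the invariant factors of ∂_1 are all 1, so H_0 ≅ Z.
  H_1: rank ker ∂_1 − rank ∂_2 = (12 − 8) − 0 = 4, and there is no ∂_2, so H_1 ≅ Z^4.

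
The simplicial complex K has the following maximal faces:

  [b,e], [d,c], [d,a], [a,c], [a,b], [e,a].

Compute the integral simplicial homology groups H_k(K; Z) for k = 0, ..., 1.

We work with the vertex ordering a < b < c < d < e. The simplices of K, each written with vertices in increasing order, are:

  0-simplices (5): a, b, c, d, e
  1-simplices (6): ab, ac, ad, ae, be, cd

so the chain groups are C_0 ≅ Z^5, C_1 ≅ Z^6.

∂_1: C_1 → C_0 sends each edge [p,q] (with p < q) to q − p. For instance
  ∂ae = e − a.
This gives a 5×6 integer matrix of rank 4; reducing to Smith normal form yields diagonal entries (1,1,1,1).

From H_k ≅ ker(∂_k) / im(∂_{k+1}) we obtain:

  H_0: rank C_0 − rank ∂_1 = 5 − 4 = 1, and the invariant factors of ∂_1 are all 1, so H_0 ≅ Z.
  H_1: rank ker ∂_1 − rank ∂_2 = (6 − 4) − 0 = 2, and there is no ∂_2, so H_1 ≅ Z^2.

(K is a triangulation of a wedge of 2 circles.)

H_0 = Z,  H_1 = Z^2.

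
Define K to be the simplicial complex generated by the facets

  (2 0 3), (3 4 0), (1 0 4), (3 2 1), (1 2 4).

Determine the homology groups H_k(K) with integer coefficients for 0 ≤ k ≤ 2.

Order the vertices as 0 < 1 < 2 < 3 < 4. Listing each simplex with vertices in this order, K has dimension 2 with simplices:

  0-simplices (5): [0], [1], [2], [3], [4]
  1-simplices (10): [0,1], [0,2], [0,3], [0,4], [1,2], [1,3], [1,4], [2,3], [2,4], [3,4]
  2-simplices (5): [0,1,4], [0,2,3], [0,3,4], [1,2,3], [1,2,4]

so the chain groups are C_0 ≅ Z^5, C_1 ≅ Z^10, C_2 ≅ Z^5.

The boundary map ∂_1: C_1 → C_0 sends each edge [p,q] (with p < q) to q − p. For instance
  ∂[1,3] = [3] − [1].
The 5×10 boundary matrix has rank 4 and Smith normal form diag(1,1,1,1).

Boundary ∂_2: C_2 → C_1 acts by ∂[p,q,r] = [q,r] − [p,r] + [p,q]. For instance
  ∂[0,3,4] = [3,4] − [0,4] + [0,3],
  ∂[0,2,3] = [2,3] − [0,3] + [0,2].
The 10×5 boundary matrix has rank 5 and Smith normal form diag(1,1,1,1,1).

From H_k ≅ ker(∂_k) / im(∂_{k+1}) we obtain:

  H_0: rank C_0 − rank ∂_1 = 5 − 4 = 1, and the invariant factors of ∂_1 are all 1, so H_0 = Z.
  H_1: rank ker ∂_1 − rank ∂_2 = (10 − 4) − 5 = 1, and the invariant factors of ∂_2 are all 1, so H_1 = Z.
  H_2: rank ker ∂_2 − rank ∂_3 = (5 − 5) − 0 = 0, and there is no ∂_3, so H_2 = 0.

H_0 = Z,  H_1 = Z,  H_2 = 0.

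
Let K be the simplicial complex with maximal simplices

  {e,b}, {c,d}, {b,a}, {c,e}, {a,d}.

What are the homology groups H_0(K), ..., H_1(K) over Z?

H_0 = Z,  H_1 = Z.

K has 5 vertices, 5 edges.
rank ∂_0 = 0, rank ∂_1 = 4 ⇒ b_0 = 5 − 0 − 4 = 1; all invariant factors of ∂_1 are 1 so no torsion. So H_0 = Z.
rank ∂_1 = 4, rank ∂_2 = 0 ⇒ b_1 = 5 − 4 − 0 = 1. So H_1 = Z.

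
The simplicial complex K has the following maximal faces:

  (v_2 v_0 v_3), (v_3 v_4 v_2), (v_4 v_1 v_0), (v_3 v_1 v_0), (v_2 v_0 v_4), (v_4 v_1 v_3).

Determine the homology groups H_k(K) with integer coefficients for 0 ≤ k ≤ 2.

H_0 = Z,  H_1 = 0,  H_2 = Z.

We work with the vertex ordering v_0 < v_1 < v_2 < v_3 < v_4. The simplices of K, each written with vertices in increasing order, are:

  0-simplices (5): [v_0], [v_1], [v_2], [v_3], [v_4]
  1-simplices (9): [v_0,v_1], [v_0,v_2], [v_0,v_3], [v_0,v_4], [v_1,v_3], [v_1,v_4], [v_2,v_3], [v_2,v_4], [v_3,v_4]
  2-simplices (6): [v_0,v_1,v_3], [v_0,v_1,v_4], [v_0,v_2,v_3], [v_0,v_2,v_4], [v_1,v_3,v_4], [v_2,v_3,v_4]

so the chain groups are C_0 ≅ Z^5, C_1 ≅ Z^9, C_2 ≅ Z^6.

Boundary ∂_1: C_1 → C_0 sends each edge [p,q] (with p < q) to q − p. For instance
  ∂[v_0,v_4] = [v_4] − [v_0].
As a 5×9 matrix over Z this has rank 4, with invariant factors (1,1,1,1).

Boundary ∂_2: C_2 → C_1 sends each 2-simplex [p,q,r] to [q,r] − [p,r] + [p,q]. For instance
  ∂[v_0,v_2,v_4] = [v_2,v_4] − [v_0,v_4] + [v_0,v_2],
  ∂[v_2,v_3,v_4] = [v_3,v_4] − [v_2,v_4] + [v_2,v_3].
As a 9×6 matrix over Z this has rank 5, with invariant factors (1,1,1,1,1).

Reading off H_k = ker ∂_k / im ∂_{k+1}:

  H_0: rank C_0 − rank ∂_1 = 5 − 4 = 1, and the invariant factors of ∂_1 are all 1, so H_0 ≅ Z.
  H_1: rank ker ∂_1 − rank ∂_2 = (9 − 4) − 5 = 0, and the invariant factors of ∂_2 are all 1, so H_1 ≅ 0.
  H_2: rank ker ∂_2 − rank ∂_3 = (6 − 5) − 0 = 1, and there is no ∂_3, so H_2 ≅ Z.

As a check, the Euler characteristic is 5 − 9 + 6 = 2, which agrees with 1 − 0 + 1 = 2.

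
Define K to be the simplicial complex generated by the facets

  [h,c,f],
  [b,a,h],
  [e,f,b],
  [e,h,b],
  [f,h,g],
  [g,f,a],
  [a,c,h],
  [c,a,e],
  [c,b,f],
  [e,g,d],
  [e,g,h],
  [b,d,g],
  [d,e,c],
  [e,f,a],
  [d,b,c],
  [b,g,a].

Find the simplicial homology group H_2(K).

Take the total order a < b < c < d < e < f < g < h on the vertex set. Then K (dimension 2) consists of the simplices:

  0-simplices (8): a, b, c, d, e, f, g, h
  1-simplices (24): ab, ac, ae, af, ag, ah, bc, bd, be, bf, bg, bh, cd, ce, cf, ch, de, dg, ef, eg, eh, fg, fh, gh
  2-simplices (16): abg, abh, ace, ach, aef, afg, bcd, bcf, bdg, bef, beh, cde, cfh, deg, egh, fgh

so the chain groups are C_0 ≅ Z^8, C_1 ≅ Z^24, C_2 ≅ Z^16.

The boundary map ∂_1: C_1 → C_0 maps an edge to its endpoints' difference, ∂[p,q] = q − p. For instance
  ∂ae = e − a.
This gives a 8×24 integer matrix of rank 7; reducing to Smith normal form yields diagonal entries (1,1,1,1,1,1,1).

Boundary ∂_2: C_2 → C_1 maps a triangle to the signed sum of its edges. For instance
  ∂aef = ef − af + ae,
  ∂bef = ef − bf + be.
As a 24×16 matrix over Z this has rank 15, with invariant factors (1,1,1,1,1,1,1,1,1,1,1,1,1,1,1).

From H_k ≅ ker(∂_k) / im(∂_{k+1}) we obtain:

  H_2: rank ker ∂_2 − rank ∂_3 = (16 − 15) − 0 = 1, and there is no ∂_3, so H_2 ≅ Z.

(K is a triangulation of the torus T^2.)

H_2 = Z.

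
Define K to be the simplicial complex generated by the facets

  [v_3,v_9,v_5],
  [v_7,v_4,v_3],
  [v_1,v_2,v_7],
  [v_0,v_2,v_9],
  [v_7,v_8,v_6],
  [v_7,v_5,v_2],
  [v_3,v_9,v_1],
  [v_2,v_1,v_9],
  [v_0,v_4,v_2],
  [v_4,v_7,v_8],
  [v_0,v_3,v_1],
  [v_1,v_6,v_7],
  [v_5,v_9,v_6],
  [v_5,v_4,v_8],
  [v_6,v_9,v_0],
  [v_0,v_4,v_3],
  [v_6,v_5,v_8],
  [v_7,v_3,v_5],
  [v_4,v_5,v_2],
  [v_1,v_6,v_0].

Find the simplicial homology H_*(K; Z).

H_0 = Z,  H_1 = Z × Z/2,  H_2 = 0.

Order the vertices as v_0 < v_1 < v_2 < v_3 < v_4 < v_5 < v_6 < v_7 < v_8 < v_9. Listing each simplex with vertices in this order, K has dimension 2 with simplices:

  0-simplices (10): [v_0], [v_1], [v_2], [v_3], [v_4], [v_5], [v_6], [v_7], [v_8], [v_9]
  1-simplices (30): (30 of them)
  2-simplices (20): (20 of them)

giving chain groups C_0 ≅ Z^10, C_1 ≅ Z^30, C_2 ≅ Z^20.

∂_1: C_1 → C_0 is given by ∂[p,q] = [q] − [p]. For instance
  ∂[v_3,v_9] = [v_9] − [v_3].
This gives a 10×30 integer matrix of rank 9; reducing to Smith normal form yields diagonal entries (1,1,1,1,1,1,1,1,1).

Boundary ∂_2: C_2 → C_1 maps a triangle to the signed sum of its edges. For instance
  ∂[v_0,v_2,v_4] = [v_2,v_4] − [v_0,v_4] + [v_0,v_2],
  ∂[v_0,v_1,v_6] = [v_1,v_6] − [v_0,v_6] + [v_0,v_1].
As a 30×20 matrix over Z this has rank 20, with invariant factors (1,1,1,1,1,1,1,1,1,1,1,1,1,1,1,1,1,1,1,2).

Now H_k = ker ∂_k / im ∂_{k+1}, so:

  H_0: rank C_0 − rank ∂_1 = 10 − 9 = 1, and the invariant factors of ∂_1 are all 1, so H_0 ≅ Z.
  H_1: rank ker ∂_1 − rank ∂_2 = (30 − 9) − 20 = 1, and ∂_2 has invariant factor 2 > 1, so H_1 ≅ Z × Z/2.
  H_2: rank ker ∂_2 − rank ∂_3 = (20 − 20) − 0 = 0, and there is no ∂_3, so H_2 ≅ 0.

As a check, the Euler characteristic is 10 − 30 + 20 = 0, which agrees with 1 − 1 + 0 = 0.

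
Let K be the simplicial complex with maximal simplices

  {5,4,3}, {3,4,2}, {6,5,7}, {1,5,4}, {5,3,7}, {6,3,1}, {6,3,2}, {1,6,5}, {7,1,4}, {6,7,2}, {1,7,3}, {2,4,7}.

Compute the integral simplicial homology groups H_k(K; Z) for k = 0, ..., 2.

Order the vertices as 1 < 2 < 3 < 4 < 5 < 6 < 7. Listing each simplex with vertices in this order, K has dimension 2 with simplices:

  0-simplices (7): [1], [2], [3], [4], [5], [6], [7]
  1-simplices (18): [1,3], [1,4], [1,5], [1,6], [1,7], [2,3], [2,4], [2,6], [2,7], [3,4], [3,5], [3,6], [3,7], [4,5], [4,7], [5,6], [5,7], [6,7]
  2-simplices (12): [1,3,6], [1,3,7], [1,4,5], [1,4,7], [1,5,6], [2,3,4], [2,3,6], [2,4,7], [2,6,7], [3,4,5], [3,5,7], [5,6,7]

so the chain groups are C_0 ≅ Z^7, C_1 ≅ Z^18, C_2 ≅ Z^12.

Boundary ∂_1: C_1 → C_0 is given by ∂[p,q] = [q] − [p].
As a 7×18 matrix over Z this has rank 6, with invariant factors (1,1,1,1,1,1).

∂_2: C_2 → C_1 maps a triangle to the signed sum of its edges. For instance
  ∂[3,4,5] = [4,5] − [3,5] + [3,4],
  ∂[2,3,6] = [3,6] − [2,6] + [2,3].
The resulting 18×12 matrix has rank 12, and its Smith normal form has invariant factors (1,1,1,1,1,1,1,1,1,1,1,2).

From H_k ≅ ker(∂_k) / im(∂_{k+1}) we obtain:

  H_0: rank C_0 − rank ∂_1 = 7 − 6 = 1, and the invariant factors of ∂_1 are all 1, so H_0 = Z.
  H_1: rank ker ∂_1 − rank ∂_2 = (18 − 6) − 12 = 0, and ∂_2 has invariant factor 2 > 1, so H_1 = Z/2.
  H_2: rank ker ∂_2 − rank ∂_3 = (12 − 12) − 0 = 0, and there is no ∂_3, so H_2 = 0.

H_0 = Z,  H_1 = Z/2,  H_2 = 0.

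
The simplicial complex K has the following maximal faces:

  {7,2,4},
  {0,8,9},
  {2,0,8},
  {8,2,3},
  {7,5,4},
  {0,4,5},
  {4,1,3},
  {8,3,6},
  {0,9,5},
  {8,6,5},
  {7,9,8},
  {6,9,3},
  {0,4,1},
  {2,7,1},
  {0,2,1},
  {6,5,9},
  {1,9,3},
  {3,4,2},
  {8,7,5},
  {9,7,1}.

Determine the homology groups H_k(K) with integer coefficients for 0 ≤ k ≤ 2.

H_0 = Z,  H_1 = Z ⊕ Z/2Z,  H_2 = 0.

We work with the vertex ordering 0 < 1 < 2 < 3 < 4 < 5 < 6 < 7 < 8 < 9. The simplices of K, each written with vertices in increasing order, are:

  0-simplices (10): [0], [1], [2], [3], [4], [5], [6], [7], [8], [9]
  1-simplices (30): (30 of them)
  2-simplices (20): (20 of them)

Hence C_0 ≅ Z^10, C_1 ≅ Z^30, C_2 ≅ Z^20.

∂_1: C_1 → C_0 is given by ∂[p,q] = [q] − [p].
As a 10×30 matrix over Z this has rank 9, with invariant factors (1,1,1,1,1,1,1,1,1).

The boundary map ∂_2: C_2 → C_1 sends each 2-simplex [p,q,r] to [q,r] − [p,r] + [p,q]. For instance
  ∂[3,6,8] = [6,8] − [3,8] + [3,6],
  ∂[7,8,9] = [8,9] − [7,9] + [7,8].
This gives a 30×20 integer matrix of rank 20; reducing to Smith normal form yields diagonal entries (1,1,1,1,1,1,1,1,1,1,1,1,1,1,1,1,1,1,1,2).

Reading off H_k = ker ∂_k / im ∂_{k+1}:

  H_0: rank C_0 − rank ∂_1 = 10 − 9 = 1, and the invariant factors of ∂_1 are all 1, so H_0 ≅ Z.
  H_1: rank ker ∂_1 − rank ∂_2 = (30 − 9) − 20 = 1, and ∂_2 has invariant factor 2 > 1, so H_1 ≅ Z ⊕ Z/2Z.
  H_2: rank ker ∂_2 − rank ∂_3 = (20 − 20) − 0 = 0, and there is no ∂_3, so H_2 ≅ 0.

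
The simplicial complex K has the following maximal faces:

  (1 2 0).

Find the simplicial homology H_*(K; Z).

H_0 = Z,  H_1 = 0,  H_2 = 0.

Take the total order 0 < 1 < 2 on the vertex set. Then K (dimension 2) consists of the simplices:

  0-simplices (3): [0], [1], [2]
  1-simplices (3): [0,1], [0,2], [1,2]
  2-simplices (1): [0,1,2]

so the chain groups are C_0 ≅ Z^3, C_1 ≅ Z^3, C_2 ≅ Z^1.

∂_1: C_1 → C_0 maps an edge to its endpoints' difference, ∂[p,q] = q − p. For instance
  ∂[0,1] = [1] − [0].
As a 3×3 matrix over Z this has rank 2, with invariant factors (1,1).

∂_2: C_2 → C_1 sends each 2-simplex [p,q,r] to [q,r] − [p,r] + [p,q]. For instance
  ∂[0,1,2] = [1,2] − [0,2] + [0,1].
This gives a 3×1 integer matrix of rank 1; reducing to Smith normal form yields diagonal entries (1).

Reading off H_k = ker ∂_k / im ∂_{k+1}:

  H_0: rank C_0 − rank ∂_1 = 3 − 2 = 1, and the invariant factors of ∂_1 are all 1, so H_0 = Z.
  H_1: rank ker ∂_1 − rank ∂_2 = (3 − 2) − 1 = 0, and the invariant factors of ∂_2 are all 1, so H_1 = 0.
  H_2: rank ker ∂_2 − rank ∂_3 = (1 − 1) − 0 = 0, and there is no ∂_3, so H_2 = 0.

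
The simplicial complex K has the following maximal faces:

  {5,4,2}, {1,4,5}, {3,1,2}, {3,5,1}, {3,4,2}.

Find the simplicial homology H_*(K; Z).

Order the vertices as 1 < 2 < 3 < 4 < 5. Listing each simplex with vertices in this order, K has dimension 2 with simplices:

  0-simplices (5): [1], [2], [3], [4], [5]
  1-simplices (10): [1,2], [1,3], [1,4], [1,5], [2,3], [2,4], [2,5], [3,4], [3,5], [4,5]
  2-simplices (5): [1,2,3], [1,3,5], [1,4,5], [2,3,4], [2,4,5]

giving chain groups C_0 ≅ Z^5, C_1 ≅ Z^10, C_2 ≅ Z^5.

Boundary ∂_1: C_1 → C_0 maps an edge to its endpoints' difference, ∂[p,q] = q − p.
As a 5×10 matrix over Z this has rank 4, with invariant factors (1,1,1,1).

Boundary ∂_2: C_2 → C_1 sends each 2-simplex [p,q,r] to [q,r] − [p,r] + [p,q]. For instance
  ∂[1,3,5] = [3,5] − [1,5] + [1,3],
  ∂[2,4,5] = [4,5] − [2,5] + [2,4].
This gives a 10×5 integer matrix of rank 5; reducing to Smith normal form yields diagonal entries (1,1,1,1,1).

Reading off H_k = ker ∂_k / im ∂_{k+1}:

  H_0: rank C_0 − rank ∂_1 = 5 − 4 = 1, and the invariant factors of ∂_1 are all 1, so H_0 = Z.
  H_1: rank ker ∂_1 − rank ∂_2 = (10 − 4) − 5 = 1, and the invariant factors of ∂_2 are all 1, so H_1 = Z.
  H_2: rank ker ∂_2 − rank ∂_3 = (5 − 5) − 0 = 0, and there is no ∂_3, so H_2 = 0.

As a check, the Euler characteristic is 5 − 10 + 5 = 0, which agrees with 1 − 1 + 0 = 0.

H_0 ≅ Z,  H_1 ≅ Z,  H_2 = 0.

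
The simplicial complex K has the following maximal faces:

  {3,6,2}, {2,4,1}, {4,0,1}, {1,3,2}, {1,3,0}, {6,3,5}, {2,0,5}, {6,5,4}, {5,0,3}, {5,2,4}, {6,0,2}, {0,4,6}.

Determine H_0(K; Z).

H_0 ≅ Z.

We work with the vertex ordering 0 < 1 < 2 < 3 < 4 < 5 < 6. The simplices of K, each written with vertices in increasing order, are:

  0-simplices (7): [0], [1], [2], [3], [4], [5], [6]
  1-simplices (18): [0,1], [0,2], [0,3], [0,4], [0,5], [0,6], [1,2], [1,3], [1,4], [2,3], [2,4], [2,5], [2,6], [3,5], [3,6], [4,5], [4,6], [5,6]
  2-simplices (12): [0,1,3], [0,1,4], [0,2,5], [0,2,6], [0,3,5], [0,4,6], [1,2,3], [1,2,4], [2,3,6], [2,4,5], [3,5,6], [4,5,6]

so the chain groups are C_0 ≅ Z^7, C_1 ≅ Z^18, C_2 ≅ Z^12.

Boundary ∂_1: C_1 → C_0 sends each edge [p,q] (with p < q) to q − p.
The resulting 7×18 matrix has rank 6, and its Smith normal form has invariant factors (1,1,1,1,1,1).

The boundary map ∂_2: C_2 → C_1 acts by ∂[p,q,r] = [q,r] − [p,r] + [p,q]. For instance
  ∂[4,5,6] = [5,6] − [4,6] + [4,5],
  ∂[0,4,6] = [4,6] − [0,6] + [0,4].
As a 18×12 matrix over Z this has rank 12, with invariant factors (1,1,1,1,1,1,1,1,1,1,1,2).

Computing H_k = (kernel of ∂_k) / (image of ∂_{k+1}):

  H_0: rank C_0 − rank ∂_1 = 7 − 6 = 1, and the invariant factors of ∂_1 are all 1, so H_0 ≅ Z.

(K is a triangulation of the real projective plane RP^2.)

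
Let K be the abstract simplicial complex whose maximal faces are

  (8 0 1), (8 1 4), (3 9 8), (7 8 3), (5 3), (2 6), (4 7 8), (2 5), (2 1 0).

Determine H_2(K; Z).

H_2 = 0.

We work with the vertex ordering 0 < 1 < 2 < 3 < 4 < 5 < 6 < 7 < 8 < 9. The simplices of K, each written with vertices in increasing order, are:

  0-simplices (10): [0], [1], [2], [3], [4], [5], [6], [7], [8], [9]
  1-simplices (16): [0,1], [0,2], [0,8], [1,2], [1,4], [1,8], [2,5], [2,6], [3,5], [3,7], [3,8], [3,9], [4,7], [4,8], [7,8], [8,9]
  2-simplices (6): [0,1,2], [0,1,8], [1,4,8], [3,7,8], [3,8,9], [4,7,8]

giving chain groups C_0 ≅ Z^10, C_1 ≅ Z^16, C_2 ≅ Z^6.

The boundary map ∂_1: C_1 → C_0 sends each edge [p,q] (with p < q) to q − p. For instance
  ∂[0,1] = [1] − [0].
The resulting 10×16 matrix has rank 9, and its Smith normal form has invariant factors (1,1,1,1,1,1,1,1,1).

∂_2: C_2 → C_1 acts by ∂[p,q,r] = [q,r] − [p,r] + [p,q]. For instance
  ∂[3,7,8] = [7,8] − [3,8] + [3,7],
  ∂[0,1,8] = [1,8] − [0,8] + [0,1].
This gives a 16×6 integer matrix of rank 6; reducing to Smith normal form yields diagonal entries (1,1,1,1,1,1).

Reading off H_k = ker ∂_k / im ∂_{k+1}:

  H_2: rank ker ∂_2 − rank ∂_3 = (6 − 6) − 0 = 0, and there is no ∂_3, so H_2 ≅ 0.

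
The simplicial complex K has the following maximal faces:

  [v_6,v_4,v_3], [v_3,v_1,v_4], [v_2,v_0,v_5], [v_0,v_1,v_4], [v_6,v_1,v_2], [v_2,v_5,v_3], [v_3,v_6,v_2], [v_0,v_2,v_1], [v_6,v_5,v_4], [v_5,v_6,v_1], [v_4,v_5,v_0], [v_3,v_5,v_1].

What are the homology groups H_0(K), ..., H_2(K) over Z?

H_0 = Z,  H_1 = Z/2,  H_2 = 0.

Fix the vertex order v_0 < v_1 < v_2 < v_3 < v_4 < v_5 < v_6 and write every simplex with vertices in increasing order. Then dim K = 2 and the simplices of K are:

  0-simplices (7): [v_0], [v_1], [v_2], [v_3], [v_4], [v_5], [v_6]
  1-simplices (18): (18 of them)
  2-simplices (12): (12 of them)

so the chain groups are C_0 ≅ Z^7, C_1 ≅ Z^18, C_2 ≅ Z^12.

∂_1: C_1 → C_0 maps an edge to its endpoints' difference, ∂[p,q] = q − p. For instance
  ∂[v_4,v_5] = [v_5] − [v_4].
The resulting 7×18 matrix has rank 6, and its Smith normal form has invariant factors (1,1,1,1,1,1).

Boundary ∂_2: C_2 → C_1 acts by ∂[p,q,r] = [q,r] − [p,r] + [p,q]. For instance
  ∂[v_0,v_2,v_5] = [v_2,v_5] − [v_0,v_5] + [v_0,v_2],
  ∂[v_1,v_3,v_5] = [v_3,v_5] − [v_1,v_5] + [v_1,v_3].
The 18×12 boundary matrix has rank 12 and Smith normal form diag(1,1,1,1,1,1,1,1,1,1,1,2).

From H_k ≅ ker(∂_k) / im(∂_{k+1}) we obtain:

  H_0: rank C_0 − rank ∂_1 = 7 − 6 = 1, and the invariant factors of ∂_1 are all 1, so H_0 ≅ Z.
  H_1: rank ker ∂_1 − rank ∂_2 = (18 − 6) − 12 = 0, and ∂_2 has invariant factor 2 > 1, so H_1 ≅ Z/2.
  H_2: rank ker ∂_2 − rank ∂_3 = (12 − 12) − 0 = 0, and there is no ∂_3, so H_2 ≅ 0.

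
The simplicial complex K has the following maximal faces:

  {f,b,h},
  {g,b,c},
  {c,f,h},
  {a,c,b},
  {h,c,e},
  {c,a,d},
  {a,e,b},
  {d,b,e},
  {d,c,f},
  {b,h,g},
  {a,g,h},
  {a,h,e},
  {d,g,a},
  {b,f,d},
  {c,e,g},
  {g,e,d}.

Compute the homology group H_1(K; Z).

H_1 ≅ Z^2.

We work with the vertex ordering a < b < c < d < e < f < g < h. The simplices of K, each written with vertices in increasing order, are:

  0-simplices (8): a, b, c, d, e, f, g, h
  1-simplices (24): ab, ac, ad, ae, ag, ah, bc, bd, be, bf, bg, bh, cd, ce, cf, cg, ch, de, df, dg, eg, eh, fh, gh
  2-simplices (16): abc, abe, acd, adg, aeh, agh, bcg, bde, bdf, bfh, bgh, cdf, ceg, ceh, cfh, deg

giving chain groups C_0 ≅ Z^8, C_1 ≅ Z^24, C_2 ≅ Z^16.

The boundary map ∂_1: C_1 → C_0 sends each edge [p,q] (with p < q) to q − p. For instance
  ∂cd = d − c.
The 8×24 boundary matrix has rank 7 and Smith normal form diag(1,1,1,1,1,1,1).

Boundary ∂_2: C_2 → C_1 maps a triangle to the signed sum of its edges. For instance
  ∂ceh = eh − ch + ce,
  ∂bcg = cg − bg + bc.
The 24×16 boundary matrix has rank 15 and Smith normal form diag(1,1,1,1,1,1,1,1,1,1,1,1,1,1,1).

From H_k ≅ ker(∂_k) / im(∂_{k+1}) we obtain:

  H_1: rank ker ∂_1 − rank ∂_2 = (24 − 7) − 15 = 2, and the invariant factors of ∂_2 are all 1, so H_1 ≅ Z^2.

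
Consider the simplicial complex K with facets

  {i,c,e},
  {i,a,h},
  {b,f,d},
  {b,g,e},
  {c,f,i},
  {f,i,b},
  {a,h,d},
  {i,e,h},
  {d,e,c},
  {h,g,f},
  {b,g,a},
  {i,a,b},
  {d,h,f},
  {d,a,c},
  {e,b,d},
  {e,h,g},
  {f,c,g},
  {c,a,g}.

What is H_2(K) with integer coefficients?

Take the total order a < b < c < d < e < f < g < h < i on the vertex set. Then K (dimension 2) consists of the simplices:

  0-simplices (9): a, b, c, d, e, f, g, h, i
  1-simplices (27): ab, ac, ad, ag, ah, ai, bd, be, bf, bg, bi, cd, ce, cf, cg, ci, de, df, dh, eg, eh, ei, fg, fh, fi, gh, hi
  2-simplices (18): abg, abi, acd, acg, adh, ahi, bde, bdf, beg, bfi, cde, cei, cfg, cfi, dfh, egh, ehi, fgh

so the chain groups are C_0 ≅ Z^9, C_1 ≅ Z^27, C_2 ≅ Z^18.

The boundary map ∂_1: C_1 → C_0 maps an edge to its endpoints' difference, ∂[p,q] = q − p.
The resulting 9×27 matrix has rank 8, and its Smith normal form has invariant factors (1,1,1,1,1,1,1,1).

Boundary ∂_2: C_2 → C_1 acts by ∂[p,q,r] = [q,r] − [p,r] + [p,q]. For instance
  ∂acg = cg − ag + ac,
  ∂ahi = hi − ai + ah.
This gives a 27×18 integer matrix of rank 17; reducing to Smith normal form yields diagonal entries (1,1,1,1,1,1,1,1,1,1,1,1,1,1,1,1,1).

From H_k ≅ ker(∂_k) / im(∂_{k+1}) we obtain:

  H_2: rank ker ∂_2 − rank ∂_3 = (18 − 17) − 0 = 1, and there is no ∂_3, so H_2 = Z.

H_2 = Z.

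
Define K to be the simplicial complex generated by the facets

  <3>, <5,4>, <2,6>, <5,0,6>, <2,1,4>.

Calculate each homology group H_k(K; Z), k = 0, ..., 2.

H_0 ≅ Z^2,  H_1 ≅ Z,  H_2 = 0.

Take the total order 0 < 1 < 2 < 3 < 4 < 5 < 6 on the vertex set. Then K (dimension 2) consists of the simplices:

  0-simplices (7): [0], [1], [2], [3], [4], [5], [6]
  1-simplices (8): [0,5], [0,6], [1,2], [1,4], [2,4], [2,6], [4,5], [5,6]
  2-simplices (2): [0,5,6], [1,2,4]

so the chain groups are C_0 ≅ Z^7, C_1 ≅ Z^8, C_2 ≅ Z^2.

The boundary map ∂_1: C_1 → C_0 is given by ∂[p,q] = [q] − [p]. For instance
  ∂[0,6] = [6] − [0].
As a 7×8 matrix over Z this has rank 5, with invariant factors (1,1,1,1,1).

Boundary ∂_2: C_2 → C_1 acts by ∂[p,q,r] = [q,r] − [p,r] + [p,q]. For instance
  ∂[1,2,4] = [2,4] − [1,4] + [1,2],
  ∂[0,5,6] = [5,6] − [0,6] + [0,5].
The resulting 8×2 matrix has rank 2, and its Smith normal form has invariant factors (1,1).

Reading off H_k = ker ∂_k / im ∂_{k+1}:

  H_0: rank C_0 − rank ∂_1 = 7 − 5 = 2, and the invariant factors of ∂_1 are all 1, so H_0 = Z^2.
  H_1: rank ker ∂_1 − rank ∂_2 = (8 − 5) − 2 = 1, and the invariant factors of ∂_2 are all 1, so H_1 = Z.
  H_2: rank ker ∂_2 − rank ∂_3 = (2 − 2) − 0 = 0, and there is no ∂_3, so H_2 = 0.

As a check, the Euler characteristic is 7 − 8 + 2 = 1, which agrees with 2 − 1 + 0 = 1.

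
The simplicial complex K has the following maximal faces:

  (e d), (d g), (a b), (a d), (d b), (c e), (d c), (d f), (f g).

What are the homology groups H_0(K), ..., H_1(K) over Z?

Take the total order a < b < c < d < e < f < g on the vertex set. Then K (dimension 1) consists of the simplices:

  0-simplices (7): a, b, c, d, e, f, g
  1-simplices (9): ab, ad, bd, cd, ce, de, df, dg, fg

so the chain groups are C_0 ≅ Z^7, C_1 ≅ Z^9.

The boundary map ∂_1: C_1 → C_0 sends each edge [p,q] (with p < q) to q − p. For instance
  ∂ce = e − c.
The 7×9 boundary matrix has rank 6 and Smith normal form diag(1,1,1,1,1,1).

Now H_k = ker ∂_k / im ∂_{k+1}, so:

  H_0: rank C_0 − rank ∂_1 = 7 − 6 = 1, and the invariant factors of ∂_1 are all 1, so H_0 = Z.
  H_1: rank ker ∂_1 − rank ∂_2 = (9 − 6) − 0 = 3, and there is no ∂_2, so H_1 = Z^3.

As a check, the Euler characteristic is 7 − 9 = -2, which agrees with 1 − 3 = -2.

H_0 = Z,  H_1 = Z^3.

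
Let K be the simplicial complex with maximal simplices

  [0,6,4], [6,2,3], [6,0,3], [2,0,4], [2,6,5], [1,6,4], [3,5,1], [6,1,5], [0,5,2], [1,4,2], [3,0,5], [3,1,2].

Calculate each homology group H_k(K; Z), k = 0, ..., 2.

H_0 ≅ Z,  H_1 ≅ Z/2,  H_2 = 0.

Fix the vertex order 0 < 1 < 2 < 3 < 4 < 5 < 6 and write every simplex with vertices in increasing order. Then dim K = 2 and the simplices of K are:

  0-simplices (7): [0], [1], [2], [3], [4], [5], [6]
  1-simplices (18): [0,2], [0,3], [0,4], [0,5], [0,6], [1,2], [1,3], [1,4], [1,5], [1,6], [2,3], [2,4], [2,5], [2,6], [3,5], [3,6], [4,6], [5,6]
  2-simplices (12): [0,2,4], [0,2,5], [0,3,5], [0,3,6], [0,4,6], [1,2,3], [1,2,4], [1,3,5], [1,4,6], [1,5,6], [2,3,6], [2,5,6]

giving chain groups C_0 ≅ Z^7, C_1 ≅ Z^18, C_2 ≅ Z^12.

The boundary map ∂_1: C_1 → C_0 sends each edge [p,q] (with p < q) to q − p. For instance
  ∂[5,6] = [6] − [5].
The resulting 7×18 matrix has rank 6, and its Smith normal form has invariant factors (1,1,1,1,1,1).

Boundary ∂_2: C_2 → C_1 acts by ∂[p,q,r] = [q,r] − [p,r] + [p,q]. For instance
  ∂[1,5,6] = [5,6] − [1,6] + [1,5],
  ∂[0,3,6] = [3,6] − [0,6] + [0,3].
As a 18×12 matrix over Z this has rank 12, with invariant factors (1,1,1,1,1,1,1,1,1,1,1,2).

Computing H_k = (kernel of ∂_k) / (image of ∂_{k+1}):

  H_0: rank C_0 − rank ∂_1 = 7 − 6 = 1, and the invariant factors of ∂_1 are all 1, so H_0 = Z.
  H_1: rank ker ∂_1 − rank ∂_2 = (18 − 6) − 12 = 0, and ∂_2 has invariant factor 2 > 1, so H_1 = Z/2.
  H_2: rank ker ∂_2 − rank ∂_3 = (12 − 12) − 0 = 0, and there is no ∂_3, so H_2 = 0.

As a check, the Euler characteristic is 7 − 18 + 12 = 1, which agrees with 1 − 0 + 0 = 1.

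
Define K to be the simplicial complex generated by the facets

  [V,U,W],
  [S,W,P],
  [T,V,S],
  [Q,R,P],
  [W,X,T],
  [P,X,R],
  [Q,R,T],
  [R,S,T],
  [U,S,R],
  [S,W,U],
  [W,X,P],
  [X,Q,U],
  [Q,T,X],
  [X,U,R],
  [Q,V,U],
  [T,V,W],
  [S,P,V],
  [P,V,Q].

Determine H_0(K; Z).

H_0 = Z.

Fix the vertex order P < Q < R < S < T < U < V < W < X and write every simplex with vertices in increasing order. Then dim K = 2 and the simplices of K are:

  0-simplices (9): P, Q, R, S, T, U, V, W, X
  1-simplices (27): PQ, PR, PS, PV, PW, PX, QR, QT, QU, QV, QX, RS, RT, RU, RX, ST, SU, SV, SW, TV, TW, TX, UV, UW, UX, VW, WX
  2-simplices (18): PQR, PQV, PRX, PSV, PSW, PWX, QRT, QTX, QUV, QUX, RST, RSU, RUX, STV, SUW, TVW, TWX, UVW

giving chain groups C_0 ≅ Z^9, C_1 ≅ Z^27, C_2 ≅ Z^18.

∂_1: C_1 → C_0 is given by ∂[p,q] = [q] − [p]. For instance
  ∂PX = X − P.
The resulting 9×27 matrix has rank 8, and its Smith normal form has invariant factors (1,1,1,1,1,1,1,1).

The boundary map ∂_2: C_2 → C_1 sends each 2-simplex [p,q,r] to [q,r] − [p,r] + [p,q]. For instance
  ∂TWX = WX − TX + TW,
  ∂RST = ST − RT + RS.
The 27×18 boundary matrix has rank 18 and Smith normal form diag(1,1,1,1,1,1,1,1,1,1,1,1,1,1,1,1,1,2).

Computing H_k = (kernel of ∂_k) / (image of ∂_{k+1}):

  H_0: rank C_0 − rank ∂_1 = 9 − 8 = 1, and the invariant factors of ∂_1 are all 1, so H_0 = Z.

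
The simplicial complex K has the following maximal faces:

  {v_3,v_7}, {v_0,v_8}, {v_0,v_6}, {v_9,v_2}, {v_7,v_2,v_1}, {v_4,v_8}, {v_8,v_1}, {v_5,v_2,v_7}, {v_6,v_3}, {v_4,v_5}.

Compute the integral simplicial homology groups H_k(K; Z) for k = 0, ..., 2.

H_0 = Z,  H_1 = Z^2,  H_2 = 0.

Take the total order v_0 < v_1 < v_2 < v_3 < v_4 < v_5 < v_6 < v_7 < v_8 < v_9 on the vertex set. Then K (dimension 2) consists of the simplices:

  0-simplices (10): [v_0], [v_1], [v_2], [v_3], [v_4], [v_5], [v_6], [v_7], [v_8], [v_9]
  1-simplices (13): [v_0,v_6], [v_0,v_8], [v_1,v_2], [v_1,v_7], [v_1,v_8], [v_2,v_5], [v_2,v_7], [v_2,v_9], [v_3,v_6], [v_3,v_7], [v_4,v_5], [v_4,v_8], [v_5,v_7]
  2-simplices (2): [v_1,v_2,v_7], [v_2,v_5,v_7]

Hence C_0 ≅ Z^10, C_1 ≅ Z^13, C_2 ≅ Z^2.

The boundary map ∂_1: C_1 → C_0 sends each edge [p,q] (with p < q) to q − p.
As a 10×13 matrix over Z this has rank 9, with invariant factors (1,1,1,1,1,1,1,1,1).

Boundary ∂_2: C_2 → C_1 acts by ∂[p,q,r] = [q,r] − [p,r] + [p,q]. For instance
  ∂[v_1,v_2,v_7] = [v_2,v_7] − [v_1,v_7] + [v_1,v_2],
  ∂[v_2,v_5,v_7] = [v_5,v_7] − [v_2,v_7] + [v_2,v_5].
As a 13×2 matrix over Z this has rank 2, with invariant factors (1,1).

Now H_k = ker ∂_k / im ∂_{k+1}, so:

  H_0: rank C_0 − rank ∂_1 = 10 − 9 = 1, and the invariant factors of ∂_1 are all 1, so H_0 = Z.
  H_1: rank ker ∂_1 − rank ∂_2 = (13 − 9) − 2 = 2, and the invariant factors of ∂_2 are all 1, so H_1 = Z^2.
  H_2: rank ker ∂_2 − rank ∂_3 = (2 − 2) − 0 = 0, and there is no ∂_3, so H_2 = 0.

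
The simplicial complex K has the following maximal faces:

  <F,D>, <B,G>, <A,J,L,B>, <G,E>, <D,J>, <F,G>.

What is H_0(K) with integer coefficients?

K has 8 vertices, 11 edges, 4 triangles, 1 3-simplex.
rank ∂_0 = 0, rank ∂_1 = 7 ⇒ b_0 = 8 − 0 − 7 = 1; all invariant factors of ∂_1 are 1 so no torsion. So H_0 ≅ Z.

H_0 = Z.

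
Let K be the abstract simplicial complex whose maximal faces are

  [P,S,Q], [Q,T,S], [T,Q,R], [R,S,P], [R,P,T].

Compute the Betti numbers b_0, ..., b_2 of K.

b_0 = 1, b_1 = 1, b_2 = 0.

Order the vertices as P < Q < R < S < T. Listing each simplex with vertices in this order, K has dimension 2 with simplices:

  0-simplices (5): P, Q, R, S, T
  1-simplices (10): PQ, PR, PS, PT, QR, QS, QT, RS, RT, ST
  2-simplices (5): PQS, PRS, PRT, QRT, QST

giving chain groups C_0 ≅ Z^5, C_1 ≅ Z^10, C_2 ≅ Z^5.

The boundary map ∂_1: C_1 → C_0 sends each edge [p,q] (with p < q) to q − p.
This gives a 5×10 integer matrix of rank 4; reducing to Smith normal form yields diagonal entries (1,1,1,1).

The boundary map ∂_2: C_2 → C_1 sends each 2-simplex [p,q,r] to [q,r] − [p,r] + [p,q]. For instance
  ∂PRS = RS − PS + PR,
  ∂QRT = RT − QT + QR.
The 10×5 boundary matrix has rank 5 and Smith normal form diag(1,1,1,1,1).

Computing H_k = (kernel of ∂_k) / (image of ∂_{k+1}):

  H_0: rank C_0 − rank ∂_1 = 5 − 4 = 1, and the invariant factors of ∂_1 are all 1, so H_0 ≅ Z.
  H_1: rank ker ∂_1 − rank ∂_2 = (10 − 4) − 5 = 1, and the invariant factors of ∂_2 are all 1, so H_1 ≅ Z.
  H_2: rank ker ∂_2 − rank ∂_3 = (5 − 5) − 0 = 0, and there is no ∂_3, so H_2 ≅ 0.

Hence the Betti numbers are b_0 = 1, b_1 = 1, b_2 = 0.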